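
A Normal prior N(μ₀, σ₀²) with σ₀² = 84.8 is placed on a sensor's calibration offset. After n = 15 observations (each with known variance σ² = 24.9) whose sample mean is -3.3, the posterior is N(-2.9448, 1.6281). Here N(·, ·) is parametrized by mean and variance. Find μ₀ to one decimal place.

With known observation variance, the Normal–Normal posterior has precision τ_n = τ₀ + n/σ² and mean μ_n = (τ₀μ₀ + (n/σ²)x̄)/τ_n.
Here τ₀ = 1/84.8 = 0.011792 and τ_data = 15/24.9 = 0.602410, so τ_n = 0.614202.
Rearranging for μ₀: μ₀ = (μ_n·τ_n − τ_data·x̄)/τ₀ = (-2.9448·0.614202 − 0.602410·-3.3) / 0.011792 = 0.179251/0.011792 ≈ 15.2.

μ₀ = 15.2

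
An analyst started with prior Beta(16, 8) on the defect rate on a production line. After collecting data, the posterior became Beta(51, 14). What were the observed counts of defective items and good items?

Beta is conjugate to the binomial likelihood: posterior = Beta(a+s, b+f).
So s = 51 − 16 = 35 and f = 14 − 8 = 6.

35 defective items and 6 good items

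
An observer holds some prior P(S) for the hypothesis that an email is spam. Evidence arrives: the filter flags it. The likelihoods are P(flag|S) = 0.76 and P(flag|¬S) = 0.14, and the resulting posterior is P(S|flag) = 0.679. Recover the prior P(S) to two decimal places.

P(S) = 0.28

In odds form, posterior odds = prior odds × likelihood ratio, so prior odds = posterior odds ÷ LR.
Posterior odds = 0.679/(1−0.679) = 2.1153. LR = 0.76/0.14 = 5.4286.
Prior odds = 2.1153/5.4286 = 0.3897, so P(S) = 0.3897/(1+0.3897) ≈ 0.28.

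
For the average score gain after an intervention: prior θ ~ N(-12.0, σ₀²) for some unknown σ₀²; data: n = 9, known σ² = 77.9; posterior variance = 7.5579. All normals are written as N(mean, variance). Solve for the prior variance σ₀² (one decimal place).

σ₀² = 59.6

Posterior precision equals prior precision plus data precision: 1/σ_n² = 1/σ₀² + n/σ².
So 1/σ₀² = 1/7.5579 − 9/77.9 = 0.132312 − 0.115533 = 0.016779.
Hence σ₀² = 1/0.016779 ≈ 59.6.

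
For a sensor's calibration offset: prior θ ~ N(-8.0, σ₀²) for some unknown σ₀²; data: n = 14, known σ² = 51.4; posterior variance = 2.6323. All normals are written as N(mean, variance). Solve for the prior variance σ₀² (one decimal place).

σ₀² = 9.3

Posterior precision equals prior precision plus data precision: 1/σ_n² = 1/σ₀² + n/σ².
So 1/σ₀² = 1/2.6323 − 14/51.4 = 0.379896 − 0.272374 = 0.107522.
Hence σ₀² = 1/0.107522 ≈ 9.3.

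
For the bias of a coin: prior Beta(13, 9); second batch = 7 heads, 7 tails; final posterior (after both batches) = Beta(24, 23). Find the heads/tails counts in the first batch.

Because Beta–binomial updating is additive in the counts, the combined data contributed (α_post−α_prior, β_post−β_prior) successes and failures.
Total across both batches: 24−13=11 heads, 23−9=14 tails.
Subtract the second batch: 11−7=4 heads and 14−7=7 tails.

4 heads and 7 tails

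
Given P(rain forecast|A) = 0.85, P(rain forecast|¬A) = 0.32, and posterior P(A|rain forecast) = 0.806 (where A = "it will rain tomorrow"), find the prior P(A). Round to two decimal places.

P(A) = 0.61

In odds form, posterior odds = prior odds × likelihood ratio, so prior odds = posterior odds ÷ LR.
Posterior odds = 0.806/(1−0.806) = 4.1546. LR = 0.85/0.32 = 2.6562.
Prior odds = 4.1546/2.6562 = 1.5641, so P(A) = 1.5641/(1+1.5641) ≈ 0.61.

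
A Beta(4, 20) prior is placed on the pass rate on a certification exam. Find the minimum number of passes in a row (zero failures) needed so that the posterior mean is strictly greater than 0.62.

After k passes and 0 failures the posterior is Beta(4+k, 20), with mean (4+k)/(4+20+k).
Set (4+k)/(24+k) > 0.62 and solve: k > (0.62·24 − 4)/(1 − 0.62) = 28.632.
The smallest integer exceeding 28.632 is 29.

k = 29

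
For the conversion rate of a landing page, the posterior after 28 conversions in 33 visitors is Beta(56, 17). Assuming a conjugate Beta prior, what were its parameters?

Under Beta–binomial conjugacy the posterior parameters are (a+s, b+f).
Subtract the data counts: 56−28=28, 17−5=12.

Beta(28, 12)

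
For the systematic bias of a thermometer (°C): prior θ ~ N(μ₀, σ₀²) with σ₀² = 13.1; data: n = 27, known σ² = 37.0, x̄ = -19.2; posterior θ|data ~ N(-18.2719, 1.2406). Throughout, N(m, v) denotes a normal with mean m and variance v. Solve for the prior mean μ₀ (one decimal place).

μ₀ = -9.4

The posterior mean is a precision-weighted average: μ_n = (τ₀μ₀ + τ_data·x̄)/(τ₀+τ_data), with τ₀=1/σ₀² and τ_data=n/σ².
Here τ₀ = 1/13.1 = 0.076336 and τ_data = 27/37.0 = 0.729730, so τ_n = 0.806066.
Rearranging for μ₀: μ₀ = (μ_n·τ_n − τ_data·x̄)/τ₀ = (-18.2719·0.806066 − 0.729730·-19.2) / 0.076336 = -0.717541/0.076336 ≈ -9.4.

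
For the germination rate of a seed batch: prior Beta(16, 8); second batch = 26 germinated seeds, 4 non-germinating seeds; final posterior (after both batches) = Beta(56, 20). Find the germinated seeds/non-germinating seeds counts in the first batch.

14 germinated seeds and 8 non-germinating seeds

Sequential conjugate updates are equivalent to a single update on the pooled data, so total successes = posterior α − prior α and total failures = posterior β − prior β.
Total across both batches: 56−16=40 germinated seeds, 20−8=12 non-germinating seeds.
Subtract the second batch: 40−26=14 germinated seeds and 12−4=8 non-germinating seeds.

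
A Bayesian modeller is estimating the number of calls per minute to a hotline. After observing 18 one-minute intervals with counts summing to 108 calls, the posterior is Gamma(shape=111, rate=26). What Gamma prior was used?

Gamma(shape=3, rate=8)

Gamma–Poisson conjugacy: posterior shape = α + Σxᵢ, posterior rate = β + n.
So α = 111 − 108 = 3 and β = 26 − 18 = 8.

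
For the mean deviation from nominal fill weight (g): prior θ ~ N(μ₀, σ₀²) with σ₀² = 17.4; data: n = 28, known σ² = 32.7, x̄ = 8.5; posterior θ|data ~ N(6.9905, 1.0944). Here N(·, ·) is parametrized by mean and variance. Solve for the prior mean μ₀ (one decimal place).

The posterior mean is a precision-weighted average: μ_n = (τ₀μ₀ + τ_data·x̄)/(τ₀+τ_data), with τ₀=1/σ₀² and τ_data=n/σ².
Here τ₀ = 1/17.4 = 0.057471 and τ_data = 28/32.7 = 0.856269, so τ_n = 0.913740.
Rearranging for μ₀: μ₀ = (μ_n·τ_n − τ_data·x̄)/τ₀ = (6.9905·0.913740 − 0.856269·8.5) / 0.057471 = -0.890787/0.057471 ≈ -15.5.

μ₀ = -15.5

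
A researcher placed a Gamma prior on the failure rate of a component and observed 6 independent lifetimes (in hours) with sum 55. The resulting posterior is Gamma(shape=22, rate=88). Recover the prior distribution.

Gamma–exponential conjugacy: posterior shape = α + n, posterior rate = β + Σtᵢ.
So α = 22 − 6 = 16 and β = 88 − 55 = 33.

Gamma(shape=16, rate=33)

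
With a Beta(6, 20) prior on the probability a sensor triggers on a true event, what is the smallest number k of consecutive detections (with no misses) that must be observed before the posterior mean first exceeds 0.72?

k = 46

After k detections and 0 misses the posterior is Beta(6+k, 20), with mean (6+k)/(6+20+k).
Set (6+k)/(26+k) > 0.72 and solve: k > (0.72·26 − 6)/(1 − 0.72) = 45.429.
The smallest integer exceeding 45.429 is 46, and checking k=46: (52)/(72) = 0.7222 > 0.72.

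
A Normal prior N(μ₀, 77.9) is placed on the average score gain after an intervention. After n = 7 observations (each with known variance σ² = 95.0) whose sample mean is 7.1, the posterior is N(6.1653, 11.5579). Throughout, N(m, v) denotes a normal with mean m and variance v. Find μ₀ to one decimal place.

μ₀ = 0.8

With known observation variance, the Normal–Normal posterior has precision τ_n = τ₀ + n/σ² and mean μ_n = (τ₀μ₀ + (n/σ²)x̄)/τ_n.
Here τ₀ = 1/77.9 = 0.012837 and τ_data = 7/95.0 = 0.073684, so τ_n = 0.086521.
Rearranging for μ₀: μ₀ = (μ_n·τ_n − τ_data·x̄)/τ₀ = (6.1653·0.086521 − 0.073684·7.1) / 0.012837 = 0.010272/0.012837 ≈ 0.8.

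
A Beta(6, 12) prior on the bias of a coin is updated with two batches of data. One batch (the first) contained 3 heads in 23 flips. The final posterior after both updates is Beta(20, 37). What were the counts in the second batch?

Because Beta–binomial updating is additive in the counts, the combined data contributed (α_post−α_prior, β_post−β_prior) successes and failures.
Total across both batches: 20−6=14 heads, 37−12=25 tails.
Subtract the first batch: 14−3=11 heads and 25−20=5 tails.

11 heads and 5 tails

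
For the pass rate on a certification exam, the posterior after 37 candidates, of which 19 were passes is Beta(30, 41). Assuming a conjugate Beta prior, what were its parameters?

Beta(11, 23)

A Beta(α, β) prior with s successes and f failures in binomial data gives a Beta(α+s, β+f) posterior.
Subtract the data counts: 30−19=11, 41−18=23.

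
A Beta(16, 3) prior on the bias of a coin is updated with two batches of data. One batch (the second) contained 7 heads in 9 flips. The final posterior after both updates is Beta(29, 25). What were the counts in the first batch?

Because Beta–binomial updating is additive in the counts, the combined data contributed (α_post−α_prior, β_post−β_prior) successes and failures.
Total across both batches: 29−16=13 heads, 25−3=22 tails.
Subtract the second batch: 13−7=6 heads and 22−2=20 tails.

6 heads and 20 tails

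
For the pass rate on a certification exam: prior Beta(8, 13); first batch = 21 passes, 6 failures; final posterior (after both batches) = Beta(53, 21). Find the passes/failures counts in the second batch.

Sequential conjugate updates are equivalent to a single update on the pooled data, so total successes = posterior α − prior α and total failures = posterior β − prior β.
Total across both batches: 53−8=45 passes, 21−13=8 failures.
Subtract the first batch: 45−21=24 passes and 8−6=2 failures.

24 passes and 2 failures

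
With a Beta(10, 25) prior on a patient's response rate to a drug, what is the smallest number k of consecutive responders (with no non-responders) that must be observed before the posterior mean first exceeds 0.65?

After k responders and 0 non-responders the posterior is Beta(10+k, 25), with mean (10+k)/(10+25+k).
Set (10+k)/(35+k) > 0.65 and solve: k > (0.65·35 − 10)/(1 − 0.65) = 36.429.
The smallest integer exceeding 36.429 is 37, and checking k=37: (47)/(72) = 0.6528 > 0.65.

k = 37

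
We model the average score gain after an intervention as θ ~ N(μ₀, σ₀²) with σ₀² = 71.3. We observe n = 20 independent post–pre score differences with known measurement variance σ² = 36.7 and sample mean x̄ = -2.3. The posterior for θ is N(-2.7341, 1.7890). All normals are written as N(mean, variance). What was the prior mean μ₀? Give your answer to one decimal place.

μ₀ = -19.6

With known observation variance, the Normal–Normal posterior has precision τ_n = τ₀ + n/σ² and mean μ_n = (τ₀μ₀ + (n/σ²)x̄)/τ_n.
Here τ₀ = 1/71.3 = 0.014025 and τ_data = 20/36.7 = 0.544959, so τ_n = 0.558984.
Rearranging for μ₀: μ₀ = (μ_n·τ_n − τ_data·x̄)/τ₀ = (-2.7341·0.558984 − 0.544959·-2.3) / 0.014025 = -0.274912/0.014025 ≈ -19.6.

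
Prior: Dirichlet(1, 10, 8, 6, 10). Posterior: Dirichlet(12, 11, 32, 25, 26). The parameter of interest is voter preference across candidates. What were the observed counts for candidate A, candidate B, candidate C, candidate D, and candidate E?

counts (11, 1, 24, 19, 16)

For a Dirichlet(α) prior with multinomial counts c, the posterior is Dirichlet(α + c) componentwise.
Counts are posterior − prior componentwise: 12−1=11, 11−10=1, 32−8=24, 25−6=19, 26−10=16.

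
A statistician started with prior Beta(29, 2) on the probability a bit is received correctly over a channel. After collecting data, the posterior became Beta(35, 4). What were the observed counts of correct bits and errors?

Beta is conjugate to the binomial likelihood: posterior = Beta(a+s, b+f).
So s = 35 − 29 = 6 and f = 4 − 2 = 2.

6 correct bits and 2 errors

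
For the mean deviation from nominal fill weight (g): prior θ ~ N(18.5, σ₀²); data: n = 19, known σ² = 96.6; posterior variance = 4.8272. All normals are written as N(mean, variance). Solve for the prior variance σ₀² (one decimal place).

Posterior precision equals prior precision plus data precision: 1/σ_n² = 1/σ₀² + n/σ².
So 1/σ₀² = 1/4.8272 − 19/96.6 = 0.207159 − 0.196687 = 0.010472.
Hence σ₀² = 1/0.010472 ≈ 95.5.

σ₀² = 95.5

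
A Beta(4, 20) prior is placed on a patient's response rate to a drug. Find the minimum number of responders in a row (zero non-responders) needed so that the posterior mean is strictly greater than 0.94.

After k responders and 0 non-responders the posterior is Beta(4+k, 20), with mean (4+k)/(4+20+k).
Set (4+k)/(24+k) > 0.94 and solve: k > (0.94·24 − 4)/(1 − 0.94) = 309.333.
The smallest integer exceeding 309.333 is 310, and checking k=310: (314)/(334) = 0.9401 > 0.94.

k = 310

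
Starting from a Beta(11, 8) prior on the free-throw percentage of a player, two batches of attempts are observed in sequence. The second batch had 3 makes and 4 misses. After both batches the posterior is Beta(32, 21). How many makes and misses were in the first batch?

18 makes and 9 misses

Because Beta–binomial updating is additive in the counts, the combined data contributed (α_post−α_prior, β_post−β_prior) successes and failures.
Total across both batches: 32−11=21 makes, 21−8=13 misses.
Subtract the second batch: 21−3=18 makes and 13−4=9 misses.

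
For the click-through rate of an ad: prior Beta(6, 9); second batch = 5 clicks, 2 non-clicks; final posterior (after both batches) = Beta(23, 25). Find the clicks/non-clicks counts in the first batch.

12 clicks and 14 non-clicks

Sequential conjugate updates are equivalent to a single update on the pooled data, so total successes = posterior α − prior α and total failures = posterior β − prior β.
Total across both batches: 23−6=17 clicks, 25−9=16 non-clicks.
Subtract the second batch: 17−5=12 clicks and 16−2=14 non-clicks.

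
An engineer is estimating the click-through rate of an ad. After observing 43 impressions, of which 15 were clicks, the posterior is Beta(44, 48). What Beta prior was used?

Beta(29, 20)

A Beta(a, b) prior with s successes and f failures in binomial data gives a Beta(a+s, b+f) posterior.
So a = 44 − 15 = 29 and b = 48 − 28 = 20.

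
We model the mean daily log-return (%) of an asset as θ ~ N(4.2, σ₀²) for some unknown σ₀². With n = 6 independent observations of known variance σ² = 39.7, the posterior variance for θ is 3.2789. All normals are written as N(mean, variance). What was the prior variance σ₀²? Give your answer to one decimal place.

For the Normal–Normal model with known σ², precisions add: τ_n = τ₀ + n/σ².
So 1/σ₀² = 1/3.2789 − 6/39.7 = 0.304980 − 0.151134 = 0.153846.
Hence σ₀² = 1/0.153846 ≈ 6.5.

σ₀² = 6.5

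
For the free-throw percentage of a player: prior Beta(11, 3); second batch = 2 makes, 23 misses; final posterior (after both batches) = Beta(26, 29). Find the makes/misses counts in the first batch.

Sequential conjugate updates are equivalent to a single update on the pooled data, so total successes = posterior α − prior α and total failures = posterior β − prior β.
Total across both batches: 26−11=15 makes, 29−3=26 misses.
Subtract the second batch: 15−2=13 makes and 26−23=3 misses.

13 makes and 3 misses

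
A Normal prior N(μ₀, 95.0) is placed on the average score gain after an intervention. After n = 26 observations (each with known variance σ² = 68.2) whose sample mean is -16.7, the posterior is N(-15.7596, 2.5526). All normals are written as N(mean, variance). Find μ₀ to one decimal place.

The posterior mean is a precision-weighted average: μ_n = (τ₀μ₀ + τ_data·x̄)/(τ₀+τ_data), with τ₀=1/σ₀² and τ_data=n/σ².
Here τ₀ = 1/95.0 = 0.010526 and τ_data = 26/68.2 = 0.381232, so τ_n = 0.391758.
Rearranging for μ₀: μ₀ = (μ_n·τ_n − τ_data·x̄)/τ₀ = (-15.7596·0.391758 − 0.381232·-16.7) / 0.010526 = 0.192625/0.010526 ≈ 18.3.

μ₀ = 18.3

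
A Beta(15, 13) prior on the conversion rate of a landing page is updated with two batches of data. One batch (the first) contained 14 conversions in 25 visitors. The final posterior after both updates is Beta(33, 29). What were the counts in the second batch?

Because Beta–binomial updating is additive in the counts, the combined data contributed (α_post−α_prior, β_post−β_prior) successes and failures.
Total across both batches: 33−15=18 conversions, 29−13=16 bounces.
Subtract the first batch: 18−14=4 conversions and 16−11=5 bounces.

4 conversions and 5 bounces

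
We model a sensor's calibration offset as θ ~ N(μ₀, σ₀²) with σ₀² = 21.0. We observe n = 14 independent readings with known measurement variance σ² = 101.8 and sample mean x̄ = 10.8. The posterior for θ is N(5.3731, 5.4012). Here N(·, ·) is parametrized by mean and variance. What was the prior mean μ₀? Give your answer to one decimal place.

With known observation variance, the Normal–Normal posterior has precision τ_n = τ₀ + n/σ² and mean μ_n = (τ₀μ₀ + (n/σ²)x̄)/τ_n.
Here τ₀ = 1/21.0 = 0.047619 and τ_data = 14/101.8 = 0.137525, so τ_n = 0.185144.
Rearranging for μ₀: μ₀ = (μ_n·τ_n − τ_data·x̄)/τ₀ = (5.3731·0.185144 − 0.137525·10.8) / 0.047619 = -0.490473/0.047619 ≈ -10.3.

μ₀ = -10.3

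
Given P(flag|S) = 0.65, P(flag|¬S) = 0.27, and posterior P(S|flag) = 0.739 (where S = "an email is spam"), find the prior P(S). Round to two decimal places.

P(S) = 0.54

Bayes' rule in odds form gives O(S|E) = O(S)·[P(E|S)/P(E|¬S)], hence O(S) = O(S|E)/LR.
Posterior odds = 0.739/(1−0.739) = 2.8314. LR = 0.65/0.27 = 2.4074.
Prior odds = 2.8314/2.4074 = 1.1761, so P(S) = 1.1761/(1+1.1761) ≈ 0.54.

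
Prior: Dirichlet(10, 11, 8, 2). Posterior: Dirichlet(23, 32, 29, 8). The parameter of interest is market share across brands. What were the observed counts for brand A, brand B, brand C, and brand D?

counts (13, 21, 21, 6)

For a Dirichlet(α) prior with multinomial counts c, the posterior is Dirichlet(α + c) componentwise.
Counts are posterior − prior componentwise: 23−10=13, 32−11=21, 29−8=21, 8−2=6.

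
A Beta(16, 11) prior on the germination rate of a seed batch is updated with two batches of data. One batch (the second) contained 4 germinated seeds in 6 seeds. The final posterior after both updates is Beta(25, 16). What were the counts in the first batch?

5 germinated seeds and 3 non-germinating seeds

Because Beta–binomial updating is additive in the counts, the combined data contributed (α_post−α_prior, β_post−β_prior) successes and failures.
Total across both batches: 25−16=9 germinated seeds, 16−11=5 non-germinating seeds.
Subtract the second batch: 9−4=5 germinated seeds and 5−2=3 non-germinating seeds.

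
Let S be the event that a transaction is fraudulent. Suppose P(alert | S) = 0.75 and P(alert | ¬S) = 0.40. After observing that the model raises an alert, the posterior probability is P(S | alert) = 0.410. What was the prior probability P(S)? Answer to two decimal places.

P(S) = 0.27

Bayes' rule in odds form gives O(S|E) = O(S)·[P(E|S)/P(E|¬S)], hence O(S) = O(S|E)/LR.
Posterior odds = 0.410/(1−0.410) = 0.6949. LR = 0.75/0.40 = 1.8750.
Prior odds = 0.6949/1.8750 = 0.3706, so P(S) = 0.3706/(1+0.3706) ≈ 0.27.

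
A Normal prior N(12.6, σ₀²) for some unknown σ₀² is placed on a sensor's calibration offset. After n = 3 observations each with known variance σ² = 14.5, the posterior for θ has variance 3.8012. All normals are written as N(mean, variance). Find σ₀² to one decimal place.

σ₀² = 17.8

For the Normal–Normal model with known σ², precisions add: τ_n = τ₀ + n/σ².
So 1/σ₀² = 1/3.8012 − 3/14.5 = 0.263075 − 0.206897 = 0.056178.
Hence σ₀² = 1/0.056178 ≈ 17.8.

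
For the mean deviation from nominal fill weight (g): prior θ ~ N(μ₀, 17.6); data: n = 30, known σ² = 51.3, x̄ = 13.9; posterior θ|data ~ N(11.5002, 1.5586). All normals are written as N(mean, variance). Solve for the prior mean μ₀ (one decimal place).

The posterior mean is a precision-weighted average: μ_n = (τ₀μ₀ + τ_data·x̄)/(τ₀+τ_data), with τ₀=1/σ₀² and τ_data=n/σ².
Here τ₀ = 1/17.6 = 0.056818 and τ_data = 30/51.3 = 0.584795, so τ_n = 0.641613.
Rearranging for μ₀: μ₀ = (μ_n·τ_n − τ_data·x̄)/τ₀ = (11.5002·0.641613 − 0.584795·13.9) / 0.056818 = -0.749973/0.056818 ≈ -13.2.

μ₀ = -13.2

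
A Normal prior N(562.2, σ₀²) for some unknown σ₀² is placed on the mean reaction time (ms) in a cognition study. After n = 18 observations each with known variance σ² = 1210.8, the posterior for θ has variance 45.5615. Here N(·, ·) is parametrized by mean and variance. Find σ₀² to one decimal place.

Posterior precision equals prior precision plus data precision: 1/σ_n² = 1/σ₀² + n/σ².
So 1/σ₀² = 1/45.5615 − 18/1210.8 = 0.021948 − 0.014866 = 0.007082.
Hence σ₀² = 1/0.007082 ≈ 141.2.

σ₀² = 141.2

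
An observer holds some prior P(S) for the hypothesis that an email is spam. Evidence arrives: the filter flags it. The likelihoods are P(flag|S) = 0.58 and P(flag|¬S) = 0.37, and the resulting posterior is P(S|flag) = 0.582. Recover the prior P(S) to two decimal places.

P(S) = 0.47

In odds form, posterior odds = prior odds × likelihood ratio, so prior odds = posterior odds ÷ LR.
Posterior odds = 0.582/(1−0.582) = 1.3923. LR = 0.58/0.37 = 1.5676.
Prior odds = 1.3923/1.5676 = 0.8882, so P(S) = 0.8882/(1+0.8882) ≈ 0.47.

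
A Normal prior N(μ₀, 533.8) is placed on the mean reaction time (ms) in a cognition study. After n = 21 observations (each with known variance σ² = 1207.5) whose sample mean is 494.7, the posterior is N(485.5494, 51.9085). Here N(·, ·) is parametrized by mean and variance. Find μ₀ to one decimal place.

μ₀ = 400.6

The posterior mean is a precision-weighted average: μ_n = (τ₀μ₀ + τ_data·x̄)/(τ₀+τ_data), with τ₀=1/σ₀² and τ_data=n/σ².
Here τ₀ = 1/533.8 = 0.001873 and τ_data = 21/1207.5 = 0.017391, so τ_n = 0.019264.
Rearranging for μ₀: μ₀ = (μ_n·τ_n − τ_data·x̄)/τ₀ = (485.5494·0.019264 − 0.017391·494.7) / 0.001873 = 0.750296/0.001873 ≈ 400.6.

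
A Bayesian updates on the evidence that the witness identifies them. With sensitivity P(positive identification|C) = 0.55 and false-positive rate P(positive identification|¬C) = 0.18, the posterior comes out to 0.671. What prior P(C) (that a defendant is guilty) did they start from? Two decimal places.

In odds form, posterior odds = prior odds × likelihood ratio, so prior odds = posterior odds ÷ LR.
Posterior odds = 0.671/(1−0.671) = 2.0395. LR = 0.55/0.18 = 3.0556.
Prior odds = 2.0395/3.0556 = 0.6675, so P(C) = 0.6675/(1+0.6675) ≈ 0.40.

P(C) = 0.40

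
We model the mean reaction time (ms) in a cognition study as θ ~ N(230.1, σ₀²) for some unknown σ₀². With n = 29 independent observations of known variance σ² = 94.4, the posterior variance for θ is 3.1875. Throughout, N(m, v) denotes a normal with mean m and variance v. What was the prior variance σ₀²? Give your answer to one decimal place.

For the Normal–Normal model with known σ², precisions add: τ_n = τ₀ + n/σ².
So 1/σ₀² = 1/3.1875 − 29/94.4 = 0.313725 − 0.307203 = 0.006522.
Hence σ₀² = 1/0.006522 ≈ 153.3.

σ₀² = 153.3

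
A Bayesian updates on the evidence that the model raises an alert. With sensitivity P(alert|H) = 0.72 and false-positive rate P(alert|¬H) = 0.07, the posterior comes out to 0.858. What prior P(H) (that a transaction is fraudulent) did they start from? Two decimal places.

In odds form, posterior odds = prior odds × likelihood ratio, so prior odds = posterior odds ÷ LR.
Posterior odds = 0.858/(1−0.858) = 6.0423. LR = 0.72/0.07 = 10.2857.
Prior odds = 6.0423/10.2857 = 0.5874, so P(H) = 0.5874/(1+0.5874) ≈ 0.37.

P(H) = 0.37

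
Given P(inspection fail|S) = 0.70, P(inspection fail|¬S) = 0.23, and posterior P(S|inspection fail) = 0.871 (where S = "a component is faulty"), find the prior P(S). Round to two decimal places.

P(S) = 0.69

In odds form, posterior odds = prior odds × likelihood ratio, so prior odds = posterior odds ÷ LR.
Posterior odds = 0.871/(1−0.871) = 6.7519. LR = 0.70/0.23 = 3.0435.
Prior odds = 6.7519/3.0435 = 2.2185, so P(S) = 2.2185/(1+2.2185) ≈ 0.69.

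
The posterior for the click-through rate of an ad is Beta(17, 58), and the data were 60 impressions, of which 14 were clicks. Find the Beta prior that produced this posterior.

Beta(3, 12)

A Beta(α, β) prior with s successes and f failures in binomial data gives a Beta(α+s, β+f) posterior.
So α = 17 − 14 = 3 and β = 58 − 46 = 12.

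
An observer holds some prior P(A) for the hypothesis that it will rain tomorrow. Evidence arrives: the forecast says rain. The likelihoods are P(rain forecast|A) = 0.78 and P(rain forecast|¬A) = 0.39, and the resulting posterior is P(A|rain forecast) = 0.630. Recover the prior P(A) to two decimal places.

P(A) = 0.46

In odds form, posterior odds = prior odds × likelihood ratio, so prior odds = posterior odds ÷ LR.
Posterior odds = 0.630/(1−0.630) = 1.7027. LR = 0.78/0.39 = 2.0000.
Prior odds = 1.7027/2.0000 = 0.8514, so P(A) = 0.8514/(1+0.8514) ≈ 0.46.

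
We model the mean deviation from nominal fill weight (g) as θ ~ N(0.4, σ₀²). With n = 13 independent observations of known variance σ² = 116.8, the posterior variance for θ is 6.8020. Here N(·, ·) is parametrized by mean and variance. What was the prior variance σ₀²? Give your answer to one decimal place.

σ₀² = 28.0

For the Normal–Normal model with known σ², precisions add: τ_n = τ₀ + n/σ².
So 1/σ₀² = 1/6.8020 − 13/116.8 = 0.147016 − 0.111301 = 0.035715.
Hence σ₀² = 1/0.035715 ≈ 28.0.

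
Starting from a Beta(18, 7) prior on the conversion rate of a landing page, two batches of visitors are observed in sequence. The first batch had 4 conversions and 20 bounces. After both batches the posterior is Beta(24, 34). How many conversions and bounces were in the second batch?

Sequential conjugate updates are equivalent to a single update on the pooled data, so total successes = posterior α − prior α and total failures = posterior β − prior β.
Total across both batches: 24−18=6 conversions, 34−7=27 bounces.
Subtract the first batch: 6−4=2 conversions and 27−20=7 bounces.

2 conversions and 7 bounces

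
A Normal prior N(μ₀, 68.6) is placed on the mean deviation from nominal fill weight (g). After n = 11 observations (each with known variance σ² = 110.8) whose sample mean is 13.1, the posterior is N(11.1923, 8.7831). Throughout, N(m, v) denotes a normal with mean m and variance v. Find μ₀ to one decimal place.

With known observation variance, the Normal–Normal posterior has precision τ_n = τ₀ + n/σ² and mean μ_n = (τ₀μ₀ + (n/σ²)x̄)/τ_n.
Here τ₀ = 1/68.6 = 0.014577 and τ_data = 11/110.8 = 0.099278, so τ_n = 0.113855.
Rearranging for μ₀: μ₀ = (μ_n·τ_n − τ_data·x̄)/τ₀ = (11.1923·0.113855 − 0.099278·13.1) / 0.014577 = -0.026242/0.014577 ≈ -1.8.

μ₀ = -1.8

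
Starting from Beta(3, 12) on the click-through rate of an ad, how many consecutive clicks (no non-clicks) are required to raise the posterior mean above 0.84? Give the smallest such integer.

k = 61

After k clicks and 0 non-clicks the posterior is Beta(3+k, 12), with mean (3+k)/(3+12+k).
Set (3+k)/(15+k) > 0.84 and solve: k > (0.84·15 − 3)/(1 − 0.84) = 60.000.
The smallest integer exceeding 60.000 is 61.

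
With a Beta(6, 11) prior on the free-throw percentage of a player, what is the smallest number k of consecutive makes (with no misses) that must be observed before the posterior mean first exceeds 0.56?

After k makes and 0 misses the posterior is Beta(6+k, 11), with mean (6+k)/(6+11+k).
Set (6+k)/(17+k) > 0.56 and solve: k > (0.56·17 − 6)/(1 − 0.56) = 8.000.
The smallest integer exceeding 8.000 is 9, and checking k=9: (15)/(26) = 0.5769 > 0.56.

k = 9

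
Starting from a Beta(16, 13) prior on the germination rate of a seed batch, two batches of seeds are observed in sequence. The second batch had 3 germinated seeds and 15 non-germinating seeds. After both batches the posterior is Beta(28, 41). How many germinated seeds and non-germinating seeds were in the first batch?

Because Beta–binomial updating is additive in the counts, the combined data contributed (α_post−α_prior, β_post−β_prior) successes and failures.
Total across both batches: 28−16=12 germinated seeds, 41−13=28 non-germinating seeds.
Subtract the second batch: 12−3=9 germinated seeds and 28−15=13 non-germinating seeds.

9 germinated seeds and 13 non-germinating seeds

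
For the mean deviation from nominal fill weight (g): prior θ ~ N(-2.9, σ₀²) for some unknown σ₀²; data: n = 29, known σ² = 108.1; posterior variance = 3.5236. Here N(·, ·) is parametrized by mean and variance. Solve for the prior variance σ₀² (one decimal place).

For the Normal–Normal model with known σ², precisions add: τ_n = τ₀ + n/σ².
So 1/σ₀² = 1/3.5236 − 29/108.1 = 0.283801 − 0.268270 = 0.015531.
Hence σ₀² = 1/0.015531 ≈ 64.4.

σ₀² = 64.4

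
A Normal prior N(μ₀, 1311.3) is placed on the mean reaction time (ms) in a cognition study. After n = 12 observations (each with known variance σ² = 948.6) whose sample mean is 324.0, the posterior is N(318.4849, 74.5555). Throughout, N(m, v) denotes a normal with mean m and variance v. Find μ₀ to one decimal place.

μ₀ = 227.0

With known observation variance, the Normal–Normal posterior has precision τ_n = τ₀ + n/σ² and mean μ_n = (τ₀μ₀ + (n/σ²)x̄)/τ_n.
Here τ₀ = 1/1311.3 = 0.000763 and τ_data = 12/948.6 = 0.012650, so τ_n = 0.013413.
Rearranging for μ₀: μ₀ = (μ_n·τ_n − τ_data·x̄)/τ₀ = (318.4849·0.013413 − 0.012650·324.0) / 0.000763 = 0.173238/0.000763 ≈ 227.0.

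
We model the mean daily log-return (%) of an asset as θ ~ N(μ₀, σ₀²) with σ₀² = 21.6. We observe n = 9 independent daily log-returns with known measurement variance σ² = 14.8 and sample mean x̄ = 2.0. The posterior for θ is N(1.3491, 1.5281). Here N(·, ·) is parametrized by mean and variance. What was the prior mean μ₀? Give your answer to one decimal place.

μ₀ = -7.2

With known observation variance, the Normal–Normal posterior has precision τ_n = τ₀ + n/σ² and mean μ_n = (τ₀μ₀ + (n/σ²)x̄)/τ_n.
Here τ₀ = 1/21.6 = 0.046296 and τ_data = 9/14.8 = 0.608108, so τ_n = 0.654404.
Rearranging for μ₀: μ₀ = (μ_n·τ_n − τ_data·x̄)/τ₀ = (1.3491·0.654404 − 0.608108·2.0) / 0.046296 = -0.333360/0.046296 ≈ -7.2.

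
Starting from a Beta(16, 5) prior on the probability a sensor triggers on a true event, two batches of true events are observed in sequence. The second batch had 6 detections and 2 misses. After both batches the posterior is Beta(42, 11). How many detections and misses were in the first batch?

20 detections and 4 misses

Because Beta–binomial updating is additive in the counts, the combined data contributed (α_post−α_prior, β_post−β_prior) successes and failures.
Total across both batches: 42−16=26 detections, 11−5=6 misses.
Subtract the second batch: 26−6=20 detections and 6−2=4 misses.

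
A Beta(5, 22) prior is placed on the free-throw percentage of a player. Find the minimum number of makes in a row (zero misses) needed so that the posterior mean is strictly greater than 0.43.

k = 12

After k makes and 0 misses the posterior is Beta(5+k, 22), with mean (5+k)/(5+22+k).
Set (5+k)/(27+k) > 0.43 and solve: k > (0.43·27 − 5)/(1 − 0.43) = 11.596.
The smallest integer exceeding 11.596 is 12, and checking k=12: (17)/(39) = 0.4359 > 0.43.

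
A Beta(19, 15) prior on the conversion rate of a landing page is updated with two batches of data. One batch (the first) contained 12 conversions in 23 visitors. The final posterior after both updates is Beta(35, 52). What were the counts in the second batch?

Sequential conjugate updates are equivalent to a single update on the pooled data, so total successes = posterior α − prior α and total failures = posterior β − prior β.
Total across both batches: 35−19=16 conversions, 52−15=37 bounces.
Subtract the first batch: 16−12=4 conversions and 37−11=26 bounces.

4 conversions and 26 bounces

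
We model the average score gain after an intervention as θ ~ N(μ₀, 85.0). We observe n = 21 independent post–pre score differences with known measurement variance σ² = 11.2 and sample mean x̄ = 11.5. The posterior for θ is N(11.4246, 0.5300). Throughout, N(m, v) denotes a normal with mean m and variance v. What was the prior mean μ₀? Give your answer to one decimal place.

μ₀ = -0.6

The posterior mean is a precision-weighted average: μ_n = (τ₀μ₀ + τ_data·x̄)/(τ₀+τ_data), with τ₀=1/σ₀² and τ_data=n/σ².
Here τ₀ = 1/85.0 = 0.011765 and τ_data = 21/11.2 = 1.875000, so τ_n = 1.886765.
Rearranging for μ₀: μ₀ = (μ_n·τ_n − τ_data·x̄)/τ₀ = (11.4246·1.886765 − 1.875000·11.5) / 0.011765 = -0.006965/0.011765 ≈ -0.6.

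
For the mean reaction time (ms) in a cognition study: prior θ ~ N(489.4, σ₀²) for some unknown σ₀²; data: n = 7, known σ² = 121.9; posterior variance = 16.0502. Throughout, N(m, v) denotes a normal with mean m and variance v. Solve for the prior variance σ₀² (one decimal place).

For the Normal–Normal model with known σ², precisions add: τ_n = τ₀ + n/σ².
So 1/σ₀² = 1/16.0502 − 7/121.9 = 0.062305 − 0.057424 = 0.004881.
Hence σ₀² = 1/0.004881 ≈ 204.9.

σ₀² = 204.9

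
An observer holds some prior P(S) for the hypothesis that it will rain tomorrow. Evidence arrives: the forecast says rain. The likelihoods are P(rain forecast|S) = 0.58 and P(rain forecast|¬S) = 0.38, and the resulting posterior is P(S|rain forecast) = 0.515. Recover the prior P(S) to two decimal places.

P(S) = 0.41

Bayes' rule in odds form gives O(S|E) = O(S)·[P(E|S)/P(E|¬S)], hence O(S) = O(S|E)/LR.
Posterior odds = 0.515/(1−0.515) = 1.0619. LR = 0.58/0.38 = 1.5263.
Prior odds = 1.0619/1.5263 = 0.6957, so P(S) = 0.6957/(1+0.6957) ≈ 0.41.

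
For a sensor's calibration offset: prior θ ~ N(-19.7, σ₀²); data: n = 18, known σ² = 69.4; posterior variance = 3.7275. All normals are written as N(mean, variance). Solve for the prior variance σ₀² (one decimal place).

Posterior precision equals prior precision plus data precision: 1/σ_n² = 1/σ₀² + n/σ².
So 1/σ₀² = 1/3.7275 − 18/69.4 = 0.268276 − 0.259366 = 0.008910.
Hence σ₀² = 1/0.008910 ≈ 112.2.

σ₀² = 112.2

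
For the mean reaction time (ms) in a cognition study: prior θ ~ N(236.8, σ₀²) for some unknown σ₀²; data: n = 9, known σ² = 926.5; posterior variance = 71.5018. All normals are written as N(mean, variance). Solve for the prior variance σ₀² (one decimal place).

For the Normal–Normal model with known σ², precisions add: τ_n = τ₀ + n/σ².
So 1/σ₀² = 1/71.5018 − 9/926.5 = 0.013986 − 0.009714 = 0.004272.
Hence σ₀² = 1/0.004272 ≈ 234.1.

σ₀² = 234.1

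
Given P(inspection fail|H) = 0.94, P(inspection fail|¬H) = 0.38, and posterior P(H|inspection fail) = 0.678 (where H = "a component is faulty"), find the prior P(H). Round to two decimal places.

P(H) = 0.46

In odds form, posterior odds = prior odds × likelihood ratio, so prior odds = posterior odds ÷ LR.
Posterior odds = 0.678/(1−0.678) = 2.1056. LR = 0.94/0.38 = 2.4737.
Prior odds = 2.1056/2.4737 = 0.8512, so P(H) = 0.8512/(1+0.8512) ≈ 0.46.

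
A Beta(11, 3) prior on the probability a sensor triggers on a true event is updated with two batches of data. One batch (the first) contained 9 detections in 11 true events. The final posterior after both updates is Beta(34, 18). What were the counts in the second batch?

Because Beta–binomial updating is additive in the counts, the combined data contributed (α_post−α_prior, β_post−β_prior) successes and failures.
Total across both batches: 34−11=23 detections, 18−3=15 misses.
Subtract the first batch: 23−9=14 detections and 15−2=13 misses.

14 detections and 13 misses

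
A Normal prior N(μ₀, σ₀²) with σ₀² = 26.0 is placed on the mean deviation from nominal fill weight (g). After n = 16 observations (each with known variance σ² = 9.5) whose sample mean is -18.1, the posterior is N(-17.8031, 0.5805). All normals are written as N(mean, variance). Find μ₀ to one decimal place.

μ₀ = -4.8

The posterior mean is a precision-weighted average: μ_n = (τ₀μ₀ + τ_data·x̄)/(τ₀+τ_data), with τ₀=1/σ₀² and τ_data=n/σ².
Here τ₀ = 1/26.0 = 0.038462 and τ_data = 16/9.5 = 1.684211, so τ_n = 1.722673.
Rearranging for μ₀: μ₀ = (μ_n·τ_n − τ_data·x̄)/τ₀ = (-17.8031·1.722673 − 1.684211·-18.1) / 0.038462 = -0.184701/0.038462 ≈ -4.8.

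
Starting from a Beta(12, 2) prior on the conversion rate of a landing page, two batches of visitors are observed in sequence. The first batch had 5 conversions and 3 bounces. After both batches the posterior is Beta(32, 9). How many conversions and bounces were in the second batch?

Sequential conjugate updates are equivalent to a single update on the pooled data, so total successes = posterior α − prior α and total failures = posterior β − prior β.
Total across both batches: 32−12=20 conversions, 9−2=7 bounces.
Subtract the first batch: 20−5=15 conversions and 7−3=4 bounces.

15 conversions and 4 bounces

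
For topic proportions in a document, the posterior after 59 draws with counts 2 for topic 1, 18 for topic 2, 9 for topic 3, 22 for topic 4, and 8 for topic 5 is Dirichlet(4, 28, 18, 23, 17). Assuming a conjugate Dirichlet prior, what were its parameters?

Dirichlet(2, 10, 9, 1, 9)

For a Dirichlet(α) prior with multinomial counts c, the posterior is Dirichlet(α + c) componentwise.
Subtract each count from the matching posterior parameter: 4−2=2, 28−18=10, 18−9=9, 23−22=1, 17−8=9.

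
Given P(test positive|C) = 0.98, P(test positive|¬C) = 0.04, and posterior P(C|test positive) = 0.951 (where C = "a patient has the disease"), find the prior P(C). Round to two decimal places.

P(C) = 0.44

In odds form, posterior odds = prior odds × likelihood ratio, so prior odds = posterior odds ÷ LR.
Posterior odds = 0.951/(1−0.951) = 19.4082. LR = 0.98/0.04 = 24.5000.
Prior odds = 19.4082/24.5000 = 0.7922, so P(C) = 0.7922/(1+0.7922) ≈ 0.44.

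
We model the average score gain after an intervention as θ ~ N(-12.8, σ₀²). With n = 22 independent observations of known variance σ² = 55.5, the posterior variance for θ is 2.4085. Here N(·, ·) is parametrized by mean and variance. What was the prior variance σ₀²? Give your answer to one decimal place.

σ₀² = 53.2

Posterior precision equals prior precision plus data precision: 1/σ_n² = 1/σ₀² + n/σ².
So 1/σ₀² = 1/2.4085 − 22/55.5 = 0.415196 − 0.396396 = 0.018800.
Hence σ₀² = 1/0.018800 ≈ 53.2.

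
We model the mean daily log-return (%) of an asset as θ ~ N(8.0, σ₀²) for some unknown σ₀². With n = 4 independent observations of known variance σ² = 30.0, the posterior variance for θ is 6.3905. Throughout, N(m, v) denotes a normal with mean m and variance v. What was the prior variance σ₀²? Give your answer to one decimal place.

For the Normal–Normal model with known σ², precisions add: τ_n = τ₀ + n/σ².
So 1/σ₀² = 1/6.3905 − 4/30.0 = 0.156482 − 0.133333 = 0.023149.
Hence σ₀² = 1/0.023149 ≈ 43.2.

σ₀² = 43.2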